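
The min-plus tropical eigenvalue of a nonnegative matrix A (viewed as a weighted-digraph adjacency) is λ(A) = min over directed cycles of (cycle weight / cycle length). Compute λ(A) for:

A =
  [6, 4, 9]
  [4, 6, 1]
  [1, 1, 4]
λ(A) = 1

Enumerate directed cycles and compute their means (weight / length). Sample:
  cycle 0 → 0: weight = 6, length = 1, mean = 6/1 ≈ 6.000
  cycle 1 → 1: weight = 6, length = 1, mean = 6/1 ≈ 6.000
  cycle 2 → 2: weight = 4, length = 1, mean = 4/1 ≈ 4.000
  cycle 0 → 1 → 0: weight = 8, length = 2, mean = 8/2 ≈ 4.000
  cycle 0 → 2 → 0: weight = 10, length = 2, mean = 10/2 ≈ 5.000
  cycle 1 → 0 → 1: weight = 8, length = 2, mean = 8/2 ≈ 4.000
Minimum mean = 1.000, attained e.g. along the cycle 1 → 2 → 1 with weight 2 and length 2. So λ(A) = 2/2 = 1.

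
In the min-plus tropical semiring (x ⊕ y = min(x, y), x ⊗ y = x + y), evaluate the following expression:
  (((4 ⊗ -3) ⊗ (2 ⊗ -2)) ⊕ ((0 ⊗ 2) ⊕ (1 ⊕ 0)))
(((4 ⊗ -3) ⊗ (2 ⊗ -2)) ⊕ ((0 ⊗ 2) ⊕ (1 ⊕ 0))) = 0

Expand innermost to outermost. Recall ⊕ takes the minimum of its arguments and ⊗ takes their sum. Working out the expression (((4 ⊗ -3) ⊗ (2 ⊗ -2)) ⊕ ((0 ⊗ 2) ⊕ (1 ⊕ 0))) gives 0.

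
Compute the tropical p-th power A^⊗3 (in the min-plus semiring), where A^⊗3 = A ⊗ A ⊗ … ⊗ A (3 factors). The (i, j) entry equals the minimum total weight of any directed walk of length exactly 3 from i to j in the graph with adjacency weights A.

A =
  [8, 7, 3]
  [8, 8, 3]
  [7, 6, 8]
A^⊗3 =
  [17, 16, 12]
  [17, 17, 12]
  [16, 15, 17]

Each entry (A^⊗3)_ij equals the minimum over all length-3 walks i = v_0 → v_1 → … → v_3 = j of Σ_t A[v_t][v_{t+1}]. For example, for (i, j) = (0, 2) we minimise over 9 possible intermediate vertex sequences; the minimum is 12, attained along the walk 0 → 2 → 1 → 2.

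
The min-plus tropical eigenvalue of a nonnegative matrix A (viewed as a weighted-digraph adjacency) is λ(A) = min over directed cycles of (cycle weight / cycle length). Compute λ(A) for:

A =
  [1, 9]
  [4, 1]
λ(A) = 1

Enumerate directed cycles and compute their means (weight / length). Sample:
  cycle 0 → 0: weight = 1, length = 1, mean = 1/1 ≈ 1.000
  cycle 1 → 1: weight = 1, length = 1, mean = 1/1 ≈ 1.000
  cycle 0 → 1 → 0: weight = 13, length = 2, mean = 13/2 ≈ 6.500
  cycle 1 → 0 → 1: weight = 13, length = 2, mean = 13/2 ≈ 6.500
Minimum mean = 1.000, attained e.g. along the cycle 0 → 0 with weight 1 and length 1. So λ(A) = 1/1 = 1.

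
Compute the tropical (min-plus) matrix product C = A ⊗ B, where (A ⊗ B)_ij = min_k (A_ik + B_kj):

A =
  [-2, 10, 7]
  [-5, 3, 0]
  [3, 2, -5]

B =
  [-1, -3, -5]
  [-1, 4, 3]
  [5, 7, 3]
A ⊗ B =
  [-3, -5, -7]
  [-6, -8, -10]
  [0, 0, -2]

Apply the min-plus product entry-by-entry:
  C[0][0] = min over k of (A[0][0] + B[0][0] = -2 + -1 = -3, A[0][1] + B[1][0] = 10 + -1 = 9, A[0][2] + B[2][0] = 7 + 5 = 12) = -3 (attained at k = 0)
  C[0][1] = min over k of (A[0][0] + B[0][1] = -2 + -3 = -5, A[0][1] + B[1][1] = 10 + 4 = 14, A[0][2] + B[2][1] = 7 + 7 = 14) = -5 (attained at k = 0)
  C[0][2] = min over k of (A[0][0] + B[0][2] = -2 + -5 = -7, A[0][1] + B[1][2] = 10 + 3 = 13, A[0][2] + B[2][2] = 7 + 3 = 10) = -7 (attained at k = 0)
  C[1][0] = min over k of (A[1][0] + B[0][0] = -5 + -1 = -6, A[1][1] + B[1][0] = 3 + -1 = 2, A[1][2] + B[2][0] = 0 + 5 = 5) = -6 (attained at k = 0)
  C[1][1] = min over k of (A[1][0] + B[0][1] = -5 + -3 = -8, A[1][1] + B[1][1] = 3 + 4 = 7, A[1][2] + B[2][1] = 0 + 7 = 7) = -8 (attained at k = 0)
  C[1][2] = min over k of (A[1][0] + B[0][2] = -5 + -5 = -10, A[1][1] + B[1][2] = 3 + 3 = 6, A[1][2] + B[2][2] = 0 + 3 = 3) = -10 (attained at k = 0)
  C[2][0] = min over k of (A[2][0] + B[0][0] = 3 + -1 = 2, A[2][1] + B[1][0] = 2 + -1 = 1, A[2][2] + B[2][0] = -5 + 5 = 0) = 0 (attained at k = 2)
  C[2][1] = min over k of (A[2][0] + B[0][1] = 3 + -3 = 0, A[2][1] + B[1][1] = 2 + 4 = 6, A[2][2] + B[2][1] = -5 + 7 = 2) = 0 (attained at k = 0)
  C[2][2] = min over k of (A[2][0] + B[0][2] = 3 + -5 = -2, A[2][1] + B[1][2] = 2 + 3 = 5, A[2][2] + B[2][2] = -5 + 3 = -2) = -2 (attained at k = 0)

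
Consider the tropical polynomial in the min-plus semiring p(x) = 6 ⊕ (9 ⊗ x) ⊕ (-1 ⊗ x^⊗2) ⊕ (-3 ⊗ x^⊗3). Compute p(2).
p(2) = 3

A tropical monomial a ⊗ x^⊗i evaluates to a + i · x. Evaluating each term at x = 2:
  Term 0 contributes 6 + 0 · 2 = 6
  Term 1 contributes 9 + 1 · 2 = 11
  Term 2 contributes -1 + 2 · 2 = 3
  Term 3 contributes -3 + 3 · 2 = 3
p(2) = ⊕ of these = min[6, 11, 3, 3] = 3.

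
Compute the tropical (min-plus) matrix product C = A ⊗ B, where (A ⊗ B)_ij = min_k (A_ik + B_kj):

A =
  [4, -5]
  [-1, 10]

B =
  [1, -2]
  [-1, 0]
A ⊗ B =
  [-6, -5]
  [0, -3]

Apply the min-plus product entry-by-entry:
  C[0][0] = min over k of (A[0][0] + B[0][0] = 4 + 1 = 5, A[0][1] + B[1][0] = -5 + -1 = -6) = -6 (attained at k = 1)
  C[0][1] = min over k of (A[0][0] + B[0][1] = 4 + -2 = 2, A[0][1] + B[1][1] = -5 + 0 = -5) = -5 (attained at k = 1)
  C[1][0] = min over k of (A[1][0] + B[0][0] = -1 + 1 = 0, A[1][1] + B[1][0] = 10 + -1 = 9) = 0 (attained at k = 0)
  C[1][1] = min over k of (A[1][0] + B[0][1] = -1 + -2 = -3, A[1][1] + B[1][1] = 10 + 0 = 10) = -3 (attained at k = 0)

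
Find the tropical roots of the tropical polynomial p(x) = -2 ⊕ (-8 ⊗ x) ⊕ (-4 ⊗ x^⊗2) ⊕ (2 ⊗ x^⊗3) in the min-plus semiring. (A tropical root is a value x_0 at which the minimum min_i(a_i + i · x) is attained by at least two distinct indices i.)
Roots: {-6, -4, 6}

Each tropical root is a break point of the lower envelope of the lines y = a_i + i · x (there are 4 lines, with slopes 0, 1, ..., 3). Only the lines that attain the minimum somewhere contribute to roots; other lines are dominated. Here the surviving (envelope) indices are i = 3, i = 2, i = 1, i = 0.
Intersections between consecutive envelope lines give the roots: for adjacent envelope indices i < j the intersection is x = (a_i − a_j) / (j − i). Reading off the sorted break points: {-6, -4, 6}.
Verification: at each break x_0, at least two indices attain the minimum of min_i(a_i + i · x_0).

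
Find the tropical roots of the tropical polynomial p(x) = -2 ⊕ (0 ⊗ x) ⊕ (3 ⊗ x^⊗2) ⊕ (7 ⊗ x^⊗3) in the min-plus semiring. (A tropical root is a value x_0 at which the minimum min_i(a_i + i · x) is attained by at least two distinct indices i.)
Roots: {-4, -3, -2}

Each tropical root is a break point of the lower envelope of the lines y = a_i + i · x (there are 4 lines, with slopes 0, 1, ..., 3). Only the lines that attain the minimum somewhere contribute to roots; other lines are dominated. Here the surviving (envelope) indices are i = 3, i = 2, i = 1, i = 0.
Intersections between consecutive envelope lines give the roots: for adjacent envelope indices i < j the intersection is x = (a_i − a_j) / (j − i). Reading off the sorted break points: {-4, -3, -2}.
Verification: at each break x_0, at least two indices attain the minimum of min_i(a_i + i · x_0).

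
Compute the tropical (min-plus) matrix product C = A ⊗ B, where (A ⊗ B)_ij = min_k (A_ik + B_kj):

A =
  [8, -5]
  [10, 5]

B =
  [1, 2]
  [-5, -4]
A ⊗ B =
  [-10, -9]
  [0, 1]

Apply the min-plus product entry-by-entry:
  C[0][0] = min over k of (A[0][0] + B[0][0] = 8 + 1 = 9, A[0][1] + B[1][0] = -5 + -5 = -10) = -10 (attained at k = 1)
  C[0][1] = min over k of (A[0][0] + B[0][1] = 8 + 2 = 10, A[0][1] + B[1][1] = -5 + -4 = -9) = -9 (attained at k = 1)
  C[1][0] = min over k of (A[1][0] + B[0][0] = 10 + 1 = 11, A[1][1] + B[1][0] = 5 + -5 = 0) = 0 (attained at k = 1)
  C[1][1] = min over k of (A[1][0] + B[0][1] = 10 + 2 = 12, A[1][1] + B[1][1] = 5 + -4 = 1) = 1 (attained at k = 1)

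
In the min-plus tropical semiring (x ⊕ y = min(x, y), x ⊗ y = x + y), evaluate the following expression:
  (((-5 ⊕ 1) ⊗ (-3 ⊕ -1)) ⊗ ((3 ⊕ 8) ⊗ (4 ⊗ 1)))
(((-5 ⊕ 1) ⊗ (-3 ⊕ -1)) ⊗ ((3 ⊕ 8) ⊗ (4 ⊗ 1))) = 0

Expand innermost to outermost. Recall ⊕ takes the minimum of its arguments and ⊗ takes their sum. Working out the expression (((-5 ⊕ 1) ⊗ (-3 ⊕ -1)) ⊗ ((3 ⊕ 8) ⊗ (4 ⊗ 1))) gives 0.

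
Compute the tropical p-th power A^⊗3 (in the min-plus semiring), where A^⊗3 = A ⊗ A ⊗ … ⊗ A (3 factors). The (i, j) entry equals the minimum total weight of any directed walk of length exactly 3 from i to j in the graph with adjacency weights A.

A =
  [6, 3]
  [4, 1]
A^⊗3 =
  [8, 5]
  [6, 3]

Each entry (A^⊗3)_ij equals the minimum over all length-3 walks i = v_0 → v_1 → … → v_3 = j of Σ_t A[v_t][v_{t+1}]. For example, for (i, j) = (0, 1) we minimise over 4 possible intermediate vertex sequences; the minimum is 5, attained along the walk 0 → 1 → 1 → 1.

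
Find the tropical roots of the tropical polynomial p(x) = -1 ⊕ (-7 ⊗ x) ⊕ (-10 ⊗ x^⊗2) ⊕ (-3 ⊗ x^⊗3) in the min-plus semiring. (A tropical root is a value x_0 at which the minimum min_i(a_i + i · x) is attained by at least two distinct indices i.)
Roots: {-7, 3, 6}

Each tropical root is a break point of the lower envelope of the lines y = a_i + i · x (there are 4 lines, with slopes 0, 1, ..., 3). Only the lines that attain the minimum somewhere contribute to roots; other lines are dominated. Here the surviving (envelope) indices are i = 3, i = 2, i = 1, i = 0.
Intersections between consecutive envelope lines give the roots: for adjacent envelope indices i < j the intersection is x = (a_i − a_j) / (j − i). Reading off the sorted break points: {-7, 3, 6}.
Verification: at each break x_0, at least two indices attain the minimum of min_i(a_i + i · x_0).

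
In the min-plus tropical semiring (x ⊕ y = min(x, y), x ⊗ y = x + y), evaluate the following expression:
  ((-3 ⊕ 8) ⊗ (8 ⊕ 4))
((-3 ⊕ 8) ⊗ (8 ⊕ 4)) = 1

Expand innermost to outermost. Recall ⊕ takes the minimum of its arguments and ⊗ takes their sum. Working out the expression ((-3 ⊕ 8) ⊗ (8 ⊕ 4)) gives 1.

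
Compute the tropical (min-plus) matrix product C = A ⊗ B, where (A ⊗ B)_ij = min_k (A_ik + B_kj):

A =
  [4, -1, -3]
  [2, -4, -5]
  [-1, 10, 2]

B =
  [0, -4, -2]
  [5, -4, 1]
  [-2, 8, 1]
A ⊗ B =
  [-5, -5, -2]
  [-7, -8, -4]
  [-1, -5, -3]

Apply the min-plus product entry-by-entry:
  C[0][0] = min over k of (A[0][0] + B[0][0] = 4 + 0 = 4, A[0][1] + B[1][0] = -1 + 5 = 4, A[0][2] + B[2][0] = -3 + -2 = -5) = -5 (attained at k = 2)
  C[0][1] = min over k of (A[0][0] + B[0][1] = 4 + -4 = 0, A[0][1] + B[1][1] = -1 + -4 = -5, A[0][2] + B[2][1] = -3 + 8 = 5) = -5 (attained at k = 1)
  C[0][2] = min over k of (A[0][0] + B[0][2] = 4 + -2 = 2, A[0][1] + B[1][2] = -1 + 1 = 0, A[0][2] + B[2][2] = -3 + 1 = -2) = -2 (attained at k = 2)
  C[1][0] = min over k of (A[1][0] + B[0][0] = 2 + 0 = 2, A[1][1] + B[1][0] = -4 + 5 = 1, A[1][2] + B[2][0] = -5 + -2 = -7) = -7 (attained at k = 2)
  C[1][1] = min over k of (A[1][0] + B[0][1] = 2 + -4 = -2, A[1][1] + B[1][1] = -4 + -4 = -8, A[1][2] + B[2][1] = -5 + 8 = 3) = -8 (attained at k = 1)
  C[1][2] = min over k of (A[1][0] + B[0][2] = 2 + -2 = 0, A[1][1] + B[1][2] = -4 + 1 = -3, A[1][2] + B[2][2] = -5 + 1 = -4) = -4 (attained at k = 2)
  C[2][0] = min over k of (A[2][0] + B[0][0] = -1 + 0 = -1, A[2][1] + B[1][0] = 10 + 5 = 15, A[2][2] + B[2][0] = 2 + -2 = 0) = -1 (attained at k = 0)
  C[2][1] = min over k of (A[2][0] + B[0][1] = -1 + -4 = -5, A[2][1] + B[1][1] = 10 + -4 = 6, A[2][2] + B[2][1] = 2 + 8 = 10) = -5 (attained at k = 0)
  C[2][2] = min over k of (A[2][0] + B[0][2] = -1 + -2 = -3, A[2][1] + B[1][2] = 10 + 1 = 11, A[2][2] + B[2][2] = 2 + 1 = 3) = -3 (attained at k = 0)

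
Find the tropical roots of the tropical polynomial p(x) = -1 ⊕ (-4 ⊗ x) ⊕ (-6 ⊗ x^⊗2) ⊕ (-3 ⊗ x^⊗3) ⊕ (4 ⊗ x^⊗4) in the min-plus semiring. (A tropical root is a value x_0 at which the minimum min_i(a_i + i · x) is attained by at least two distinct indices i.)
Roots: {-7, -3, 2, 3}

Each tropical root is a break point of the lower envelope of the lines y = a_i + i · x (there are 5 lines, with slopes 0, 1, ..., 4). Only the lines that attain the minimum somewhere contribute to roots; other lines are dominated. Here the surviving (envelope) indices are i = 4, i = 3, i = 2, i = 1, i = 0.
Intersections between consecutive envelope lines give the roots: for adjacent envelope indices i < j the intersection is x = (a_i − a_j) / (j − i). Reading off the sorted break points: {-7, -3, 2, 3}.
Verification: at each break x_0, at least two indices attain the minimum of min_i(a_i + i · x_0).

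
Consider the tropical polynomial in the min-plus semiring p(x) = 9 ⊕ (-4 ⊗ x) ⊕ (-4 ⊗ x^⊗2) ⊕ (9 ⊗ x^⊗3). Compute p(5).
p(5) = 1

A tropical monomial a ⊗ x^⊗i evaluates to a + i · x. Evaluating each term at x = 5:
  Term 0 contributes 9 + 0 · 5 = 9
  Term 1 contributes -4 + 1 · 5 = 1
  Term 2 contributes -4 + 2 · 5 = 6
  Term 3 contributes 9 + 3 · 5 = 24
p(5) = ⊕ of these = min[9, 1, 6, 24] = 1.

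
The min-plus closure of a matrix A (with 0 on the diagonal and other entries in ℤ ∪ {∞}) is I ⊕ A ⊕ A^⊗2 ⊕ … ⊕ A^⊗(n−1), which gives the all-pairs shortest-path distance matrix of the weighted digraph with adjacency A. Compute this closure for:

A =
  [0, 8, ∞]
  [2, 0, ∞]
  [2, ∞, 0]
Closure =
  [0, 8, ∞]
  [2, 0, ∞]
  [2, 10, 0]

This is the Floyd-Warshall all-pairs shortest-path computation. For each intermediate vertex k = 0, 1, …, 2, update dist[i][j] ← min(dist[i][j], dist[i][k] + dist[k][j]). The final matrix gives, for each (i, j), the minimum total weight of any directed path from i to j (possibly empty when i = j).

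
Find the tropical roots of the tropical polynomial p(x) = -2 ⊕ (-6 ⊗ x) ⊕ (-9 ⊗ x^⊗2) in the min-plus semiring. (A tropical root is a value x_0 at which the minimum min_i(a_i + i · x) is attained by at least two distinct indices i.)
Roots: {3, 4}

Each tropical root is a break point of the lower envelope of the lines y = a_i + i · x (there are 3 lines, with slopes 0, 1, ..., 2). Only the lines that attain the minimum somewhere contribute to roots; other lines are dominated. Here the surviving (envelope) indices are i = 2, i = 1, i = 0.
Intersections between consecutive envelope lines give the roots: for adjacent envelope indices i < j the intersection is x = (a_i − a_j) / (j − i). Reading off the sorted break points: {3, 4}.
Verification: at each break x_0, at least two indices attain the minimum of min_i(a_i + i · x_0).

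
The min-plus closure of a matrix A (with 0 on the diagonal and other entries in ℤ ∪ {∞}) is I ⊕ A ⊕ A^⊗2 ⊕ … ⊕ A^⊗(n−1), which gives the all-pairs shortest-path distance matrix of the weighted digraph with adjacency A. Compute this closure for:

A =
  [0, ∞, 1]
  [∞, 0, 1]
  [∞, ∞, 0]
Closure =
  [0, ∞, 1]
  [∞, 0, 1]
  [∞, ∞, 0]

This is the Floyd-Warshall all-pairs shortest-path computation. For each intermediate vertex k = 0, 1, …, 2, update dist[i][j] ← min(dist[i][j], dist[i][k] + dist[k][j]). The final matrix gives, for each (i, j), the minimum total weight of any directed path from i to j (possibly empty when i = j).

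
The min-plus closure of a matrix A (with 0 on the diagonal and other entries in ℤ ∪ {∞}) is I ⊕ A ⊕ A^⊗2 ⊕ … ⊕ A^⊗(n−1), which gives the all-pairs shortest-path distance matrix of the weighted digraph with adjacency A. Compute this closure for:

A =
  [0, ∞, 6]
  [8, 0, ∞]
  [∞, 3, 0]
Closure =
  [0, 9, 6]
  [8, 0, 14]
  [11, 3, 0]

This is the Floyd-Warshall all-pairs shortest-path computation. For each intermediate vertex k = 0, 1, …, 2, update dist[i][j] ← min(dist[i][j], dist[i][k] + dist[k][j]). The final matrix gives, for each (i, j), the minimum total weight of any directed path from i to j (possibly empty when i = j).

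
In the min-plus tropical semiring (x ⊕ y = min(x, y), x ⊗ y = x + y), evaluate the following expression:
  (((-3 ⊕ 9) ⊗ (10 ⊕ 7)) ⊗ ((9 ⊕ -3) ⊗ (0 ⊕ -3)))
(((-3 ⊕ 9) ⊗ (10 ⊕ 7)) ⊗ ((9 ⊕ -3) ⊗ (0 ⊕ -3))) = -2

Expand innermost to outermost. Recall ⊕ takes the minimum of its arguments and ⊗ takes their sum. Working out the expression (((-3 ⊕ 9) ⊗ (10 ⊕ 7)) ⊗ ((9 ⊕ -3) ⊗ (0 ⊕ -3))) gives -2.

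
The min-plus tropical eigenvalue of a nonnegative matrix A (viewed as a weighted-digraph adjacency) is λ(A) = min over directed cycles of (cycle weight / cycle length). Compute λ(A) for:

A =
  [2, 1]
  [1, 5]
λ(A) = 1

Enumerate directed cycles and compute their means (weight / length). Sample:
  cycle 0 → 0: weight = 2, length = 1, mean = 2/1 ≈ 2.000
  cycle 1 → 1: weight = 5, length = 1, mean = 5/1 ≈ 5.000
  cycle 0 → 1 → 0: weight = 2, length = 2, mean = 2/2 ≈ 1.000
  cycle 1 → 0 → 1: weight = 2, length = 2, mean = 2/2 ≈ 1.000
Minimum mean = 1.000, attained e.g. along the cycle 0 → 1 → 0 with weight 2 and length 2. So λ(A) = 2/2 = 1.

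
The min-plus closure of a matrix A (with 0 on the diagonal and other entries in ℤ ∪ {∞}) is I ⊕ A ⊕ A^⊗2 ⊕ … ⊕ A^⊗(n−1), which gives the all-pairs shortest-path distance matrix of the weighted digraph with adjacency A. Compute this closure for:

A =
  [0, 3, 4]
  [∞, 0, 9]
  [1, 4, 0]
Closure =
  [0, 3, 4]
  [10, 0, 9]
  [1, 4, 0]

This is the Floyd-Warshall all-pairs shortest-path computation. For each intermediate vertex k = 0, 1, …, 2, update dist[i][j] ← min(dist[i][j], dist[i][k] + dist[k][j]). The final matrix gives, for each (i, j), the minimum total weight of any directed path from i to j (possibly empty when i = j).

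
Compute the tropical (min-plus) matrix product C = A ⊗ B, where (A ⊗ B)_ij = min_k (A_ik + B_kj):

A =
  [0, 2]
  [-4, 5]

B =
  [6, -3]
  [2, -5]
A ⊗ B =
  [4, -3]
  [2, -7]

Apply the min-plus product entry-by-entry:
  C[0][0] = min over k of (A[0][0] + B[0][0] = 0 + 6 = 6, A[0][1] + B[1][0] = 2 + 2 = 4) = 4 (attained at k = 1)
  C[0][1] = min over k of (A[0][0] + B[0][1] = 0 + -3 = -3, A[0][1] + B[1][1] = 2 + -5 = -3) = -3 (attained at k = 0)
  C[1][0] = min over k of (A[1][0] + B[0][0] = -4 + 6 = 2, A[1][1] + B[1][0] = 5 + 2 = 7) = 2 (attained at k = 0)
  C[1][1] = min over k of (A[1][0] + B[0][1] = -4 + -3 = -7, A[1][1] + B[1][1] = 5 + -5 = 0) = -7 (attained at k = 0)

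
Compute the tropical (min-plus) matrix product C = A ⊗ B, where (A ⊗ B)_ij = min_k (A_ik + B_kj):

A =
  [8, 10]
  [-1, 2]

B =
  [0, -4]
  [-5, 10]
A ⊗ B =
  [5, 4]
  [-3, -5]

Apply the min-plus product entry-by-entry:
  C[0][0] = min over k of (A[0][0] + B[0][0] = 8 + 0 = 8, A[0][1] + B[1][0] = 10 + -5 = 5) = 5 (attained at k = 1)
  C[0][1] = min over k of (A[0][0] + B[0][1] = 8 + -4 = 4, A[0][1] + B[1][1] = 10 + 10 = 20) = 4 (attained at k = 0)
  C[1][0] = min over k of (A[1][0] + B[0][0] = -1 + 0 = -1, A[1][1] + B[1][0] = 2 + -5 = -3) = -3 (attained at k = 1)
  C[1][1] = min over k of (A[1][0] + B[0][1] = -1 + -4 = -5, A[1][1] + B[1][1] = 2 + 10 = 12) = -5 (attained at k = 0)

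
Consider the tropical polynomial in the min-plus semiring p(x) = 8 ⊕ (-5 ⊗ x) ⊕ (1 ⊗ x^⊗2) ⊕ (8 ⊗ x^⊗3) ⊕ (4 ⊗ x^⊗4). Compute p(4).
p(4) = -1

A tropical monomial a ⊗ x^⊗i evaluates to a + i · x. Evaluating each term at x = 4:
  Term 0 contributes 8 + 0 · 4 = 8
  Term 1 contributes -5 + 1 · 4 = -1
  Term 2 contributes 1 + 2 · 4 = 9
  Term 3 contributes 8 + 3 · 4 = 20
  Term 4 contributes 4 + 4 · 4 = 20
p(4) = ⊕ of these = min[8, -1, 9, 20, 20] = -1.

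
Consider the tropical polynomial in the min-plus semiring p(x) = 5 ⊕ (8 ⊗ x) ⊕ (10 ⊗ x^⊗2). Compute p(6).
p(6) = 5

A tropical monomial a ⊗ x^⊗i evaluates to a + i · x. Evaluating each term at x = 6:
  Term 0 contributes 5 + 0 · 6 = 5
  Term 1 contributes 8 + 1 · 6 = 14
  Term 2 contributes 10 + 2 · 6 = 22
p(6) = ⊕ of these = min[5, 14, 22] = 5.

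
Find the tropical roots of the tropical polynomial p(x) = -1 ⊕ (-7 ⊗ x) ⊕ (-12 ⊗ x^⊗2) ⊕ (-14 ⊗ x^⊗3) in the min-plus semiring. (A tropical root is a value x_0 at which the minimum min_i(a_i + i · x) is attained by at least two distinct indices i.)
Roots: {2, 5, 6}

Each tropical root is a break point of the lower envelope of the lines y = a_i + i · x (there are 4 lines, with slopes 0, 1, ..., 3). Only the lines that attain the minimum somewhere contribute to roots; other lines are dominated. Here the surviving (envelope) indices are i = 3, i = 2, i = 1, i = 0.
Intersections between consecutive envelope lines give the roots: for adjacent envelope indices i < j the intersection is x = (a_i − a_j) / (j − i). Reading off the sorted break points: {2, 5, 6}.
Verification: at each break x_0, at least two indices attain the minimum of min_i(a_i + i · x_0).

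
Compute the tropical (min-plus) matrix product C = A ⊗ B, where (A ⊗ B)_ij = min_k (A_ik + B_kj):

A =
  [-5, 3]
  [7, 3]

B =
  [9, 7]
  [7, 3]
A ⊗ B =
  [4, 2]
  [10, 6]

Apply the min-plus product entry-by-entry:
  C[0][0] = min over k of (A[0][0] + B[0][0] = -5 + 9 = 4, A[0][1] + B[1][0] = 3 + 7 = 10) = 4 (attained at k = 0)
  C[0][1] = min over k of (A[0][0] + B[0][1] = -5 + 7 = 2, A[0][1] + B[1][1] = 3 + 3 = 6) = 2 (attained at k = 0)
  C[1][0] = min over k of (A[1][0] + B[0][0] = 7 + 9 = 16, A[1][1] + B[1][0] = 3 + 7 = 10) = 10 (attained at k = 1)
  C[1][1] = min over k of (A[1][0] + B[0][1] = 7 + 7 = 14, A[1][1] + B[1][1] = 3 + 3 = 6) = 6 (attained at k = 1)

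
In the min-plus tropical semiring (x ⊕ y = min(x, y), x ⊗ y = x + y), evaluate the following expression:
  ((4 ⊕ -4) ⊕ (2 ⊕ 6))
((4 ⊕ -4) ⊕ (2 ⊕ 6)) = -4

Expand innermost to outermost. Recall ⊕ takes the minimum of its arguments and ⊗ takes their sum. Working out the expression ((4 ⊕ -4) ⊕ (2 ⊕ 6)) gives -4.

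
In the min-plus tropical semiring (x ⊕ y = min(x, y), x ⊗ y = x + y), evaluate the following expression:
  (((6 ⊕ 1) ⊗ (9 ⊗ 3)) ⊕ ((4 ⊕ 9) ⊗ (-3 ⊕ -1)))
(((6 ⊕ 1) ⊗ (9 ⊗ 3)) ⊕ ((4 ⊕ 9) ⊗ (-3 ⊕ -1))) = 1

Expand innermost to outermost. Recall ⊕ takes the minimum of its arguments and ⊗ takes their sum. Working out the expression (((6 ⊕ 1) ⊗ (9 ⊗ 3)) ⊕ ((4 ⊕ 9) ⊗ (-3 ⊕ -1))) gives 1.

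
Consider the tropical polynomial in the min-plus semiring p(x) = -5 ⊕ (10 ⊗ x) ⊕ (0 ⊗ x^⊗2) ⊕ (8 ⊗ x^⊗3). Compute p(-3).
p(-3) = -6

A tropical monomial a ⊗ x^⊗i evaluates to a + i · x. Evaluating each term at x = -3:
  Term 0 contributes -5 + 0 · -3 = -5
  Term 1 contributes 10 + 1 · -3 = 7
  Term 2 contributes 0 + 2 · -3 = -6
  Term 3 contributes 8 + 3 · -3 = -1
p(-3) = ⊕ of these = min[-5, 7, -6, -1] = -6.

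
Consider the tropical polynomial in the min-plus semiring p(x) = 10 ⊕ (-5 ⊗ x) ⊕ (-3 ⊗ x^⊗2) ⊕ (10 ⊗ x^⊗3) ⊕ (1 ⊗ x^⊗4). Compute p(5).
p(5) = 0

A tropical monomial a ⊗ x^⊗i evaluates to a + i · x. Evaluating each term at x = 5:
  Term 0 contributes 10 + 0 · 5 = 10
  Term 1 contributes -5 + 1 · 5 = 0
  Term 2 contributes -3 + 2 · 5 = 7
  Term 3 contributes 10 + 3 · 5 = 25
  Term 4 contributes 1 + 4 · 5 = 21
p(5) = ⊕ of these = min[10, 0, 7, 25, 21] = 0.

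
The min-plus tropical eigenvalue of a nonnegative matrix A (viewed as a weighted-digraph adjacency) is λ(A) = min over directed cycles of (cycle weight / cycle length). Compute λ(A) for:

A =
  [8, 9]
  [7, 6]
λ(A) = 6

Enumerate directed cycles and compute their means (weight / length). Sample:
  cycle 0 → 0: weight = 8, length = 1, mean = 8/1 ≈ 8.000
  cycle 1 → 1: weight = 6, length = 1, mean = 6/1 ≈ 6.000
  cycle 0 → 1 → 0: weight = 16, length = 2, mean = 16/2 ≈ 8.000
  cycle 1 → 0 → 1: weight = 16, length = 2, mean = 16/2 ≈ 8.000
Minimum mean = 6.000, attained e.g. along the cycle 1 → 1 with weight 6 and length 1. So λ(A) = 6/1 = 6.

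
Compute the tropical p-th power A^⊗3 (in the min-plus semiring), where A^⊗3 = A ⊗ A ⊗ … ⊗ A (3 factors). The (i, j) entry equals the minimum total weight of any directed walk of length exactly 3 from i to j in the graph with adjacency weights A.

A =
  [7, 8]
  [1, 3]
A^⊗3 =
  [12, 14]
  [7, 9]

Each entry (A^⊗3)_ij equals the minimum over all length-3 walks i = v_0 → v_1 → … → v_3 = j of Σ_t A[v_t][v_{t+1}]. For example, for (i, j) = (0, 1) we minimise over 4 possible intermediate vertex sequences; the minimum is 14, attained along the walk 0 → 1 → 1 → 1.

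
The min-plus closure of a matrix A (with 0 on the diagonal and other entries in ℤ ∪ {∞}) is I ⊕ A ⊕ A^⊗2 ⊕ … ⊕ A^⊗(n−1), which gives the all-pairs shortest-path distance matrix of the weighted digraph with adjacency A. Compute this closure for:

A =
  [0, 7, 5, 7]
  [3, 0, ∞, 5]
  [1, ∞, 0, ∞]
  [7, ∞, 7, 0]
Closure =
  [0, 7, 5, 7]
  [3, 0, 8, 5]
  [1, 8, 0, 8]
  [7, 14, 7, 0]

This is the Floyd-Warshall all-pairs shortest-path computation. For each intermediate vertex k = 0, 1, …, 3, update dist[i][j] ← min(dist[i][j], dist[i][k] + dist[k][j]). The final matrix gives, for each (i, j), the minimum total weight of any directed path from i to j (possibly empty when i = j).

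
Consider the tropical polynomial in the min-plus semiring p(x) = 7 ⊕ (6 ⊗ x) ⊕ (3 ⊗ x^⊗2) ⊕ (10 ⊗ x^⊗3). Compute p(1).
p(1) = 5

A tropical monomial a ⊗ x^⊗i evaluates to a + i · x. Evaluating each term at x = 1:
  Term 0 contributes 7 + 0 · 1 = 7
  Term 1 contributes 6 + 1 · 1 = 7
  Term 2 contributes 3 + 2 · 1 = 5
  Term 3 contributes 10 + 3 · 1 = 13
p(1) = ⊕ of these = min[7, 7, 5, 13] = 5.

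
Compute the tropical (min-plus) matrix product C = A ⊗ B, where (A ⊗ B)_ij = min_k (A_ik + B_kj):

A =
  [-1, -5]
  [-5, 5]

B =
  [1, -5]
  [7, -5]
A ⊗ B =
  [0, -10]
  [-4, -10]

Apply the min-plus product entry-by-entry:
  C[0][0] = min over k of (A[0][0] + B[0][0] = -1 + 1 = 0, A[0][1] + B[1][0] = -5 + 7 = 2) = 0 (attained at k = 0)
  C[0][1] = min over k of (A[0][0] + B[0][1] = -1 + -5 = -6, A[0][1] + B[1][1] = -5 + -5 = -10) = -10 (attained at k = 1)
  C[1][0] = min over k of (A[1][0] + B[0][0] = -5 + 1 = -4, A[1][1] + B[1][0] = 5 + 7 = 12) = -4 (attained at k = 0)
  C[1][1] = min over k of (A[1][0] + B[0][1] = -5 + -5 = -10, A[1][1] + B[1][1] = 5 + -5 = 0) = -10 (attained at k = 0)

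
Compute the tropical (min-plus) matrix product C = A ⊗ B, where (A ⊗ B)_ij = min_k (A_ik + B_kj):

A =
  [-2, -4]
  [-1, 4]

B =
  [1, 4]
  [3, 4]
A ⊗ B =
  [-1, 0]
  [0, 3]

Apply the min-plus product entry-by-entry:
  C[0][0] = min over k of (A[0][0] + B[0][0] = -2 + 1 = -1, A[0][1] + B[1][0] = -4 + 3 = -1) = -1 (attained at k = 0)
  C[0][1] = min over k of (A[0][0] + B[0][1] = -2 + 4 = 2, A[0][1] + B[1][1] = -4 + 4 = 0) = 0 (attained at k = 1)
  C[1][0] = min over k of (A[1][0] + B[0][0] = -1 + 1 = 0, A[1][1] + B[1][0] = 4 + 3 = 7) = 0 (attained at k = 0)
  C[1][1] = min over k of (A[1][0] + B[0][1] = -1 + 4 = 3, A[1][1] + B[1][1] = 4 + 4 = 8) = 3 (attained at k = 0)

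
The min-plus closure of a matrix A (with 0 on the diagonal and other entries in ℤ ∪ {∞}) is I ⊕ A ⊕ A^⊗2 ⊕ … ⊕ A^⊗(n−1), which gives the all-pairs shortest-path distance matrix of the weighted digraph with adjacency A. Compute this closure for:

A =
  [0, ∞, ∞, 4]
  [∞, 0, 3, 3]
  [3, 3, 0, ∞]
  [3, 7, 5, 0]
Closure =
  [0, 11, 9, 4]
  [6, 0, 3, 3]
  [3, 3, 0, 6]
  [3, 7, 5, 0]

This is the Floyd-Warshall all-pairs shortest-path computation. For each intermediate vertex k = 0, 1, …, 3, update dist[i][j] ← min(dist[i][j], dist[i][k] + dist[k][j]). The final matrix gives, for each (i, j), the minimum total weight of any directed path from i to j (possibly empty when i = j).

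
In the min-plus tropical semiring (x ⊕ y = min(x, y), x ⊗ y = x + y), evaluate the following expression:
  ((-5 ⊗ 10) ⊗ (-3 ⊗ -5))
((-5 ⊗ 10) ⊗ (-3 ⊗ -5)) = -3

Expand innermost to outermost. Recall ⊕ takes the minimum of its arguments and ⊗ takes their sum. Working out the expression ((-5 ⊗ 10) ⊗ (-3 ⊗ -5)) gives -3.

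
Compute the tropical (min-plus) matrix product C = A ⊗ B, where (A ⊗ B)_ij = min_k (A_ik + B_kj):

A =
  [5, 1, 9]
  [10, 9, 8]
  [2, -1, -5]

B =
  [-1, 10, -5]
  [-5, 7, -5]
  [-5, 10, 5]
A ⊗ B =
  [-4, 8, -4]
  [3, 16, 4]
  [-10, 5, -6]

Apply the min-plus product entry-by-entry:
  C[0][0] = min over k of (A[0][0] + B[0][0] = 5 + -1 = 4, A[0][1] + B[1][0] = 1 + -5 = -4, A[0][2] + B[2][0] = 9 + -5 = 4) = -4 (attained at k = 1)
  C[0][1] = min over k of (A[0][0] + B[0][1] = 5 + 10 = 15, A[0][1] + B[1][1] = 1 + 7 = 8, A[0][2] + B[2][1] = 9 + 10 = 19) = 8 (attained at k = 1)
  C[0][2] = min over k of (A[0][0] + B[0][2] = 5 + -5 = 0, A[0][1] + B[1][2] = 1 + -5 = -4, A[0][2] + B[2][2] = 9 + 5 = 14) = -4 (attained at k = 1)
  C[1][0] = min over k of (A[1][0] + B[0][0] = 10 + -1 = 9, A[1][1] + B[1][0] = 9 + -5 = 4, A[1][2] + B[2][0] = 8 + -5 = 3) = 3 (attained at k = 2)
  C[1][1] = min over k of (A[1][0] + B[0][1] = 10 + 10 = 20, A[1][1] + B[1][1] = 9 + 7 = 16, A[1][2] + B[2][1] = 8 + 10 = 18) = 16 (attained at k = 1)
  C[1][2] = min over k of (A[1][0] + B[0][2] = 10 + -5 = 5, A[1][1] + B[1][2] = 9 + -5 = 4, A[1][2] + B[2][2] = 8 + 5 = 13) = 4 (attained at k = 1)
  C[2][0] = min over k of (A[2][0] + B[0][0] = 2 + -1 = 1, A[2][1] + B[1][0] = -1 + -5 = -6, A[2][2] + B[2][0] = -5 + -5 = -10) = -10 (attained at k = 2)
  C[2][1] = min over k of (A[2][0] + B[0][1] = 2 + 10 = 12, A[2][1] + B[1][1] = -1 + 7 = 6, A[2][2] + B[2][1] = -5 + 10 = 5) = 5 (attained at k = 2)
  C[2][2] = min over k of (A[2][0] + B[0][2] = 2 + -5 = -3, A[2][1] + B[1][2] = -1 + -5 = -6, A[2][2] + B[2][2] = -5 + 5 = 0) = -6 (attained at k = 1)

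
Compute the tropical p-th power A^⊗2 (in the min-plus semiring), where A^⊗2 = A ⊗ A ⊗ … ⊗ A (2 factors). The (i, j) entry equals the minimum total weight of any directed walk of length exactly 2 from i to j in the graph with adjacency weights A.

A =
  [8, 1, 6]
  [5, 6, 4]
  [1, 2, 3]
A^⊗2 =
  [6, 7, 5]
  [5, 6, 7]
  [4, 2, 6]

Each entry (A^⊗2)_ij equals the minimum over all length-2 walks i = v_0 → v_1 → … → v_2 = j of Σ_t A[v_t][v_{t+1}]. For example, for (i, j) = (0, 2) we minimise over 3 possible intermediate vertex sequences; the minimum is 5, attained along the walk 0 → 1 → 2.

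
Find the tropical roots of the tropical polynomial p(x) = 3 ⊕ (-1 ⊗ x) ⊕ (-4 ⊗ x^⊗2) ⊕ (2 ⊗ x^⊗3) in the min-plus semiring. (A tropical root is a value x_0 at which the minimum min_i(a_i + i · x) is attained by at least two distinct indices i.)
Roots: {-6, 3, 4}

Each tropical root is a break point of the lower envelope of the lines y = a_i + i · x (there are 4 lines, with slopes 0, 1, ..., 3). Only the lines that attain the minimum somewhere contribute to roots; other lines are dominated. Here the surviving (envelope) indices are i = 3, i = 2, i = 1, i = 0.
Intersections between consecutive envelope lines give the roots: for adjacent envelope indices i < j the intersection is x = (a_i − a_j) / (j − i). Reading off the sorted break points: {-6, 3, 4}.
Verification: at each break x_0, at least two indices attain the minimum of min_i(a_i + i · x_0).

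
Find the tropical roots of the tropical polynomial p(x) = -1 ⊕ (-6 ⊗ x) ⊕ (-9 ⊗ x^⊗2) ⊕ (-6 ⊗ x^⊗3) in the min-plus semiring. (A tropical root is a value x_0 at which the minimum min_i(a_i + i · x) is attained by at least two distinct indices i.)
Roots: {-3, 3, 5}

Each tropical root is a break point of the lower envelope of the lines y = a_i + i · x (there are 4 lines, with slopes 0, 1, ..., 3). Only the lines that attain the minimum somewhere contribute to roots; other lines are dominated. Here the surviving (envelope) indices are i = 3, i = 2, i = 1, i = 0.
Intersections between consecutive envelope lines give the roots: for adjacent envelope indices i < j the intersection is x = (a_i − a_j) / (j − i). Reading off the sorted break points: {-3, 3, 5}.
Verification: at each break x_0, at least two indices attain the minimum of min_i(a_i + i · x_0).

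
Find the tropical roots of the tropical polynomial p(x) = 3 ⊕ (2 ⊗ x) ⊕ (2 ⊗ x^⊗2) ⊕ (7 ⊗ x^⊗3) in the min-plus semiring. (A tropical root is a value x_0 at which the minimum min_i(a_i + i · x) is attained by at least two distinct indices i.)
Roots: {-5, 0, 1}

Each tropical root is a break point of the lower envelope of the lines y = a_i + i · x (there are 4 lines, with slopes 0, 1, ..., 3). Only the lines that attain the minimum somewhere contribute to roots; other lines are dominated. Here the surviving (envelope) indices are i = 3, i = 2, i = 1, i = 0.
Intersections between consecutive envelope lines give the roots: for adjacent envelope indices i < j the intersection is x = (a_i − a_j) / (j − i). Reading off the sorted break points: {-5, 0, 1}.
Verification: at each break x_0, at least two indices attain the minimum of min_i(a_i + i · x_0).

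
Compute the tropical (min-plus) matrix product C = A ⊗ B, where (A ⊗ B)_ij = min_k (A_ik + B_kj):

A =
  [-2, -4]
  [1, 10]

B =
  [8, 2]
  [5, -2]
A ⊗ B =
  [1, -6]
  [9, 3]

Apply the min-plus product entry-by-entry:
  C[0][0] = min over k of (A[0][0] + B[0][0] = -2 + 8 = 6, A[0][1] + B[1][0] = -4 + 5 = 1) = 1 (attained at k = 1)
  C[0][1] = min over k of (A[0][0] + B[0][1] = -2 + 2 = 0, A[0][1] + B[1][1] = -4 + -2 = -6) = -6 (attained at k = 1)
  C[1][0] = min over k of (A[1][0] + B[0][0] = 1 + 8 = 9, A[1][1] + B[1][0] = 10 + 5 = 15) = 9 (attained at k = 0)
  C[1][1] = min over k of (A[1][0] + B[0][1] = 1 + 2 = 3, A[1][1] + B[1][1] = 10 + -2 = 8) = 3 (attained at k = 0)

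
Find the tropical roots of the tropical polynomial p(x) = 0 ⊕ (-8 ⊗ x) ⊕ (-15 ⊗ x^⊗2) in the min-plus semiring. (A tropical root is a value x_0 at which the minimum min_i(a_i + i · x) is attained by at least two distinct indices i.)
Roots: {7, 8}

Each tropical root is a break point of the lower envelope of the lines y = a_i + i · x (there are 3 lines, with slopes 0, 1, ..., 2). Only the lines that attain the minimum somewhere contribute to roots; other lines are dominated. Here the surviving (envelope) indices are i = 2, i = 1, i = 0.
Intersections between consecutive envelope lines give the roots: for adjacent envelope indices i < j the intersection is x = (a_i − a_j) / (j − i). Reading off the sorted break points: {7, 8}.
Verification: at each break x_0, at least two indices attain the minimum of min_i(a_i + i · x_0).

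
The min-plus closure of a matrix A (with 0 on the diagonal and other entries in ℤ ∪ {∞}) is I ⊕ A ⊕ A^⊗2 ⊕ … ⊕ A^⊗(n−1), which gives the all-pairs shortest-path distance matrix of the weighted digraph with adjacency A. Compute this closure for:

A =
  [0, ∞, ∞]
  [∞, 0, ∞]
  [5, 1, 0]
Closure =
  [0, ∞, ∞]
  [∞, 0, ∞]
  [5, 1, 0]

This is the Floyd-Warshall all-pairs shortest-path computation. For each intermediate vertex k = 0, 1, …, 2, update dist[i][j] ← min(dist[i][j], dist[i][k] + dist[k][j]). The final matrix gives, for each (i, j), the minimum total weight of any directed path from i to j (possibly empty when i = j).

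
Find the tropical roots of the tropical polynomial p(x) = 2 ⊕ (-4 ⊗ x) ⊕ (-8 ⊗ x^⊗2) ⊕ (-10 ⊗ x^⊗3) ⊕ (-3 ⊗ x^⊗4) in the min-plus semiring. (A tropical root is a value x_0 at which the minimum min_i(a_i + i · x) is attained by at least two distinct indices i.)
Roots: {-7, 2, 4, 6}

Each tropical root is a break point of the lower envelope of the lines y = a_i + i · x (there are 5 lines, with slopes 0, 1, ..., 4). Only the lines that attain the minimum somewhere contribute to roots; other lines are dominated. Here the surviving (envelope) indices are i = 4, i = 3, i = 2, i = 1, i = 0.
Intersections between consecutive envelope lines give the roots: for adjacent envelope indices i < j the intersection is x = (a_i − a_j) / (j − i). Reading off the sorted break points: {-7, 2, 4, 6}.
Verification: at each break x_0, at least two indices attain the minimum of min_i(a_i + i · x_0).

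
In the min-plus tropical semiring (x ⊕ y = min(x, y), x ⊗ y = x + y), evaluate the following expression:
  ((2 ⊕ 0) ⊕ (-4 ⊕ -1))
((2 ⊕ 0) ⊕ (-4 ⊕ -1)) = -4

Expand innermost to outermost. Recall ⊕ takes the minimum of its arguments and ⊗ takes their sum. Working out the expression ((2 ⊕ 0) ⊕ (-4 ⊕ -1)) gives -4.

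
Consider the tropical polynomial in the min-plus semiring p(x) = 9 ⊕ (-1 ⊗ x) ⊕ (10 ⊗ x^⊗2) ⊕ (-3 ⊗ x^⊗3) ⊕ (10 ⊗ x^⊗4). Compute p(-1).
p(-1) = -6

A tropical monomial a ⊗ x^⊗i evaluates to a + i · x. Evaluating each term at x = -1:
  Term 0 contributes 9 + 0 · -1 = 9
  Term 1 contributes -1 + 1 · -1 = -2
  Term 2 contributes 10 + 2 · -1 = 8
  Term 3 contributes -3 + 3 · -1 = -6
  Term 4 contributes 10 + 4 · -1 = 6
p(-1) = ⊕ of these = min[9, -2, 8, -6, 6] = -6.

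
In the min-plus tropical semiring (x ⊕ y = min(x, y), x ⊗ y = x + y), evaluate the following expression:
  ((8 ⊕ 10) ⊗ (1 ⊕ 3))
((8 ⊕ 10) ⊗ (1 ⊕ 3)) = 9

Expand innermost to outermost. Recall ⊕ takes the minimum of its arguments and ⊗ takes their sum. Working out the expression ((8 ⊕ 10) ⊗ (1 ⊕ 3)) gives 9.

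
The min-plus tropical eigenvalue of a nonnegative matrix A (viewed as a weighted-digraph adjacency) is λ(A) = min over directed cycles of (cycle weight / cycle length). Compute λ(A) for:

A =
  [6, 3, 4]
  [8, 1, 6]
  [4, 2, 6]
λ(A) = 1

Enumerate directed cycles and compute their means (weight / length). Sample:
  cycle 0 → 0: weight = 6, length = 1, mean = 6/1 ≈ 6.000
  cycle 1 → 1: weight = 1, length = 1, mean = 1/1 ≈ 1.000
  cycle 2 → 2: weight = 6, length = 1, mean = 6/1 ≈ 6.000
  cycle 0 → 1 → 0: weight = 11, length = 2, mean = 11/2 ≈ 5.500
  cycle 0 → 2 → 0: weight = 8, length = 2, mean = 8/2 ≈ 4.000
  cycle 1 → 0 → 1: weight = 11, length = 2, mean = 11/2 ≈ 5.500
Minimum mean = 1.000, attained e.g. along the cycle 1 → 1 with weight 1 and length 1. So λ(A) = 1/1 = 1.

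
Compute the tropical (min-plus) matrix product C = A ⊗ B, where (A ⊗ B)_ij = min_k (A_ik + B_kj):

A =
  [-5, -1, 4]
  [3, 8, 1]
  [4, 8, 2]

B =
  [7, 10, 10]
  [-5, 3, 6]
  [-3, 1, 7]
A ⊗ B =
  [-6, 2, 5]
  [-2, 2, 8]
  [-1, 3, 9]

Apply the min-plus product entry-by-entry:
  C[0][0] = min over k of (A[0][0] + B[0][0] = -5 + 7 = 2, A[0][1] + B[1][0] = -1 + -5 = -6, A[0][2] + B[2][0] = 4 + -3 = 1) = -6 (attained at k = 1)
  C[0][1] = min over k of (A[0][0] + B[0][1] = -5 + 10 = 5, A[0][1] + B[1][1] = -1 + 3 = 2, A[0][2] + B[2][1] = 4 + 1 = 5) = 2 (attained at k = 1)
  C[0][2] = min over k of (A[0][0] + B[0][2] = -5 + 10 = 5, A[0][1] + B[1][2] = -1 + 6 = 5, A[0][2] + B[2][2] = 4 + 7 = 11) = 5 (attained at k = 0)
  C[1][0] = min over k of (A[1][0] + B[0][0] = 3 + 7 = 10, A[1][1] + B[1][0] = 8 + -5 = 3, A[1][2] + B[2][0] = 1 + -3 = -2) = -2 (attained at k = 2)
  C[1][1] = min over k of (A[1][0] + B[0][1] = 3 + 10 = 13, A[1][1] + B[1][1] = 8 + 3 = 11, A[1][2] + B[2][1] = 1 + 1 = 2) = 2 (attained at k = 2)
  C[1][2] = min over k of (A[1][0] + B[0][2] = 3 + 10 = 13, A[1][1] + B[1][2] = 8 + 6 = 14, A[1][2] + B[2][2] = 1 + 7 = 8) = 8 (attained at k = 2)
  C[2][0] = min over k of (A[2][0] + B[0][0] = 4 + 7 = 11, A[2][1] + B[1][0] = 8 + -5 = 3, A[2][2] + B[2][0] = 2 + -3 = -1) = -1 (attained at k = 2)
  C[2][1] = min over k of (A[2][0] + B[0][1] = 4 + 10 = 14, A[2][1] + B[1][1] = 8 + 3 = 11, A[2][2] + B[2][1] = 2 + 1 = 3) = 3 (attained at k = 2)
  C[2][2] = min over k of (A[2][0] + B[0][2] = 4 + 10 = 14, A[2][1] + B[1][2] = 8 + 6 = 14, A[2][2] + B[2][2] = 2 + 7 = 9) = 9 (attained at k = 2)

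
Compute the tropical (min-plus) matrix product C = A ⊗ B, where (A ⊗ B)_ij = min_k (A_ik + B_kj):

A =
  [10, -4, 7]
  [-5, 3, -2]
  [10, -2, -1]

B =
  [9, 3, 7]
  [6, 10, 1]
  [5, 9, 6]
A ⊗ B =
  [2, 6, -3]
  [3, -2, 2]
  [4, 8, -1]

Apply the min-plus product entry-by-entry:
  C[0][0] = min over k of (A[0][0] + B[0][0] = 10 + 9 = 19, A[0][1] + B[1][0] = -4 + 6 = 2, A[0][2] + B[2][0] = 7 + 5 = 12) = 2 (attained at k = 1)
  C[0][1] = min over k of (A[0][0] + B[0][1] = 10 + 3 = 13, A[0][1] + B[1][1] = -4 + 10 = 6, A[0][2] + B[2][1] = 7 + 9 = 16) = 6 (attained at k = 1)
  C[0][2] = min over k of (A[0][0] + B[0][2] = 10 + 7 = 17, A[0][1] + B[1][2] = -4 + 1 = -3, A[0][2] + B[2][2] = 7 + 6 = 13) = -3 (attained at k = 1)
  C[1][0] = min over k of (A[1][0] + B[0][0] = -5 + 9 = 4, A[1][1] + B[1][0] = 3 + 6 = 9, A[1][2] + B[2][0] = -2 + 5 = 3) = 3 (attained at k = 2)
  C[1][1] = min over k of (A[1][0] + B[0][1] = -5 + 3 = -2, A[1][1] + B[1][1] = 3 + 10 = 13, A[1][2] + B[2][1] = -2 + 9 = 7) = -2 (attained at k = 0)
  C[1][2] = min over k of (A[1][0] + B[0][2] = -5 + 7 = 2, A[1][1] + B[1][2] = 3 + 1 = 4, A[1][2] + B[2][2] = -2 + 6 = 4) = 2 (attained at k = 0)
  C[2][0] = min over k of (A[2][0] + B[0][0] = 10 + 9 = 19, A[2][1] + B[1][0] = -2 + 6 = 4, A[2][2] + B[2][0] = -1 + 5 = 4) = 4 (attained at k = 1)
  C[2][1] = min over k of (A[2][0] + B[0][1] = 10 + 3 = 13, A[2][1] + B[1][1] = -2 + 10 = 8, A[2][2] + B[2][1] = -1 + 9 = 8) = 8 (attained at k = 1)
  C[2][2] = min over k of (A[2][0] + B[0][2] = 10 + 7 = 17, A[2][1] + B[1][2] = -2 + 1 = -1, A[2][2] + B[2][2] = -1 + 6 = 5) = -1 (attained at k = 1)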